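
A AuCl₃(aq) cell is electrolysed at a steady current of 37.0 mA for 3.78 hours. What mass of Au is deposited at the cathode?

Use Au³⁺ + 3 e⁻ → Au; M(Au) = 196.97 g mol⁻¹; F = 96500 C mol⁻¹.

Q = I·t = 0.03700 A × 13608 s = 503.5 C.
n(e⁻) = Q/F = 503.5 / 96500 = 0.005218 mol.
Au³⁺ + 3 e⁻ → Au, so n(Au) = n(e⁻)/3 = 0.001739 mol.
m = n·M = 0.001739 × 196.97 = 0.343 g.

0.343 g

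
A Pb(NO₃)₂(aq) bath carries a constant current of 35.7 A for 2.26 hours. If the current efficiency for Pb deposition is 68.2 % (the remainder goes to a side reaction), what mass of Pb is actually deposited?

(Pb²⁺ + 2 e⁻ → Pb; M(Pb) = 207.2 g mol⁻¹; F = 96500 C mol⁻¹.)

Q = I·t = 35.70 × 8136.0 = 290500 C.
n(e⁻) = 290500/96500 = 3.010 mol; theoretically n(Pb) = 3.010/2 = 1.505 mol, m_theo = 311.8 g.
At 68.2 % efficiency, m_actual = 0.682 × 311.8 = 213 g.

213 g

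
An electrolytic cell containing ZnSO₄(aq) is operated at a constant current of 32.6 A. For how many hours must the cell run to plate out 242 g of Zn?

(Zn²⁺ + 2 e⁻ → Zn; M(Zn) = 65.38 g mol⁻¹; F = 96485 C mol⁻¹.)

n(Zn) = m/M = 242 / 65.38 = 3.701 mol.
Each Zn atom requires 2 electrons, so n(e⁻) = 2 × 3.701 = 7.403 mol.
Q = n(e⁻)·F = 7.403 × 96485 = 714300 C.
t = Q/I = 714300 / 32.60 A = 21910 s = 6.09 h.

6.09 h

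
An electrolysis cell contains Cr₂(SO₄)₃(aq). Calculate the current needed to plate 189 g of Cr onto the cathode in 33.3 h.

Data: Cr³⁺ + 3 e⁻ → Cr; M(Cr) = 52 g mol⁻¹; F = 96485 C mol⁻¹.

8.78 A

n(Cr) = 189 / 52 = 3.635 mol.
n(e⁻) = 3 × 3.635 = 10.90 mol.
Q = n(e⁻)·F = 10.90 × 96485 = 1052000 C.
I = Q/t = 1052000 / 119880 s = 8.78 A.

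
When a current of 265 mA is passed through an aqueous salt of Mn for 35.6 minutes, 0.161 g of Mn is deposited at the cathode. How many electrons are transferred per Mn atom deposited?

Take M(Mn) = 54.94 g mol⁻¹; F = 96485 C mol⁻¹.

2

Q = I·t = 0.2650 A × 2136.0 s = 566.0 C, so n(e⁻) = 566.0/96485 = 0.005867 mol.
n(Mn) deposited = 0.161 / 54.94 = 0.002930 mol.
Electrons per atom = n(e⁻)/n(Mn) = 0.005867 / 0.002930 = 2.00 ≈ 2, so the ion is Mn²⁺.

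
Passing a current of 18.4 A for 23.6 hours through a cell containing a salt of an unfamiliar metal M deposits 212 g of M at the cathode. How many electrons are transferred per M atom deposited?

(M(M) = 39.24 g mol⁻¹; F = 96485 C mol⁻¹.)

3

Q = I·t = 18.40 A × 84960 s = 1563000 C, so n(e⁻) = 1563000/96485 = 16.20 mol.
n(M) deposited = 212 / 39.24 = 5.403 mol.
Electrons per atom = n(e⁻)/n(M) = 16.20 / 5.403 = 3.00 ≈ 3, so the ion is M³⁺.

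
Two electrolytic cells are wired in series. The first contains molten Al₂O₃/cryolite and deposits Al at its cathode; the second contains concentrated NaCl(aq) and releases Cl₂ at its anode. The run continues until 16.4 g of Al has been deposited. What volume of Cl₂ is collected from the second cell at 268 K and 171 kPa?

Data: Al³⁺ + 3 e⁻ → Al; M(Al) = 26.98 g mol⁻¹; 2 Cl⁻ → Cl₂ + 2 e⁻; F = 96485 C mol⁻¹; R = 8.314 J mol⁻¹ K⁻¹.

n(Al) = 16.4 / 26.98 = 0.6079 mol, so n(e⁻) = 3 × 0.6079 = 1.824 mol.
The cells are in series, so the same 1.824 mol of electrons passes through the second cell.
2 Cl⁻ → Cl₂ + 2 e⁻ — 2 mol e⁻ per mol Cl₂, so n(Cl₂) = 1.824/2 = 0.9118 mol.
V = nRT/P = (0.9118 × 8.314 × 268) / (171 × 10³) = 0.0119 m³ = 11.9 L.

11.9 L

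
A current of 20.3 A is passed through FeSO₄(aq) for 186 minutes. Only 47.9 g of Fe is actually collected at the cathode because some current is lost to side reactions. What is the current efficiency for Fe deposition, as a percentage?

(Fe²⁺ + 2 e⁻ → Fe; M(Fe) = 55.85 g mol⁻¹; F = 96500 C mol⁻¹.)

Q = I·t = 20.30 × 11160 = 226500 C; n(e⁻) = 226500/96500 = 2.348 mol.
Theoretical n(Fe) = n(e⁻)/2 = 1.174 mol, i.e. m_theo = 1.174 × 55.85 = 65.56 g.
Efficiency = m_actual / m_theo = 47.9 / 65.56 = 73.1 %.

73.1 %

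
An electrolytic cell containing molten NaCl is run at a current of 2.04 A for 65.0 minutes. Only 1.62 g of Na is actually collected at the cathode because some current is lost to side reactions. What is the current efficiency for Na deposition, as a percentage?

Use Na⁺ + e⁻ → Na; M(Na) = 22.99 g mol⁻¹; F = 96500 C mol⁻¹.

Q = I·t = 2.040 × 3900.0 = 7956 C; n(e⁻) = 7956/96500 = 0.08245 mol.
Theoretical n(Na) = n(e⁻)/1 = 0.08245 mol, i.e. m_theo = 0.08245 × 22.99 = 1.895 g.
Efficiency = m_actual / m_theo = 1.62 / 1.895 = 85.5 %.

85.5 %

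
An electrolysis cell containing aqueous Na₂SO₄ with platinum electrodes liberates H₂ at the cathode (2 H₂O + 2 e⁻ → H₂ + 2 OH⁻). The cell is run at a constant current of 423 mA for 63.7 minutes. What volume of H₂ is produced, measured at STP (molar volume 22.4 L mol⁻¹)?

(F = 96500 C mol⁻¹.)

0.188 L

Q = I·t = 0.4230 A × 3822.0 s = 1617 C.
n(e⁻) = Q/F = 1617 / 96500 = 0.01675 mol.
2 electrons are transferred per H₂ molecule, so n(H₂) = 0.01675 / 2 = 0.008377 mol.
V = n × V_m = 0.008377 × 22.4 = 0.188 L.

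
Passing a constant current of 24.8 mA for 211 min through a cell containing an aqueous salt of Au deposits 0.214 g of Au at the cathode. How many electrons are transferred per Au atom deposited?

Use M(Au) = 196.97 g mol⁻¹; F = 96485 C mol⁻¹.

Q = I·t = 0.02480 A × 12660 s = 314.0 C, so n(e⁻) = 314.0/96485 = 0.003254 mol.
n(Au) deposited = 0.214 / 196.97 = 0.001086 mol.
Electrons per atom = n(e⁻)/n(Au) = 0.003254 / 0.001086 = 3.00 ≈ 3, so the ion is Au³⁺.

3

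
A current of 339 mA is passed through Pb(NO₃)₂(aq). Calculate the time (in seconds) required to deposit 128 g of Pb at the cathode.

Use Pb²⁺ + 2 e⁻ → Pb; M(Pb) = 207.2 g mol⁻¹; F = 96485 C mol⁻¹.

n(Pb) = m/M = 128 / 207.2 = 0.6178 mol.
Each Pb atom requires 2 electrons, so n(e⁻) = 2 × 0.6178 = 1.236 mol.
Q = n(e⁻)·F = 1.236 × 96485 = 119200 C.
t = Q/I = 119200 / 0.3390 A = 351600 s.

3.52 × 10⁵ s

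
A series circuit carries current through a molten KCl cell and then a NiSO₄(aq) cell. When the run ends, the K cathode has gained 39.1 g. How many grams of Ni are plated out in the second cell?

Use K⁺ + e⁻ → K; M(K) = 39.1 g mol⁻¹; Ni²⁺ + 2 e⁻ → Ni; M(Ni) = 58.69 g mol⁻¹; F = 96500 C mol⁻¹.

29.3 g

n(K) = 39.1 / 39.1 = 1.000 mol.
Since K⁺ + e⁻ → K, n(e⁻) passed = 1 × 1.000 = 1.000 mol.
Cells in series carry the same charge, so the same 1.000 mol of electrons passes through cell 2.
Ni²⁺ + 2 e⁻ → Ni, so n(Ni) = 1.000 / 2 = 0.5000 mol.
m(Ni) = 0.5000 × 58.69 = 29.3 g.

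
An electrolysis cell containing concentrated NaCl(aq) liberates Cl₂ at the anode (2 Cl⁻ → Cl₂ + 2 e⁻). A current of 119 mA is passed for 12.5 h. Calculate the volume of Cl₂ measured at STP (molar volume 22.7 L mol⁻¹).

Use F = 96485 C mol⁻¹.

Q = I·t = 0.1190 A × 45000 s = 5355 C.
n(e⁻) = Q/F = 5355 / 96485 = 0.05550 mol.
2 electrons are transferred per Cl₂ molecule, so n(Cl₂) = 0.05550 / 2 = 0.02775 mol.
V = n × V_m = 0.02775 × 22.7 = 0.630 L.

0.630 L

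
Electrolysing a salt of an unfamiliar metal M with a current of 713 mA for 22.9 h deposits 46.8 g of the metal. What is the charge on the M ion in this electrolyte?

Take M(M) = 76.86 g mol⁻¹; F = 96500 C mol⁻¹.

+1

Q = I·t = 0.7130 A × 82440 s = 58780 C, so n(e⁻) = 58780/96500 = 0.6091 mol.
n(M) deposited = 46.8 / 76.86 = 0.6089 mol.
Electrons per atom = n(e⁻)/n(M) = 0.6091 / 0.6089 = 1.00 ≈ 1, so the ion is M⁺.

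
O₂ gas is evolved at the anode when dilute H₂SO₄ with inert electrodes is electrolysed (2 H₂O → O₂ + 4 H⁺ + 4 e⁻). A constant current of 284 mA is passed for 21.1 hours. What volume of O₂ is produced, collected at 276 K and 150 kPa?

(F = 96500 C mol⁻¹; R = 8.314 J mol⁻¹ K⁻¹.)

Q = I·t = 0.2840 A × 75960 s = 21570 C.
n(e⁻) = Q/F = 21570 / 96500 = 0.2236 mol.
4 electrons are transferred per O₂ molecule, so n(O₂) = 0.2236 / 4 = 0.05589 mol.
V = nRT/P = (0.05589 × 8.314 × 276) / (150 × 10³ Pa) = 8.55 × 10⁻⁴ m³ = 0.855 L.

0.855 L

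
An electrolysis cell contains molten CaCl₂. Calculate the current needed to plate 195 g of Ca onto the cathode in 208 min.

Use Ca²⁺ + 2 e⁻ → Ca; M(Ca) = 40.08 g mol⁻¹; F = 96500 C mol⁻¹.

n(Ca) = 195 / 40.08 = 4.865 mol.
n(e⁻) = 2 × 4.865 = 9.731 mol.
Q = n(e⁻)·F = 9.731 × 96500 = 939000 C.
I = Q/t = 939000 / 12480 s = 75.2 A.

75.2 A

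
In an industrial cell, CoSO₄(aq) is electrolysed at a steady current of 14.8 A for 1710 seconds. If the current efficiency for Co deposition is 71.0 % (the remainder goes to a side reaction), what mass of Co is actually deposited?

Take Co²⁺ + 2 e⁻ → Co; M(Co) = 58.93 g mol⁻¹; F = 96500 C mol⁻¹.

Q = I·t = 14.80 × 1710.0 = 25310 C.
n(e⁻) = 25310/96500 = 0.2623 mol; theoretically n(Co) = 0.2623/2 = 0.1311 mol, m_theo = 7.727 g.
At 71.0 % efficiency, m_actual = 0.710 × 7.727 = 5.49 g.

5.49 g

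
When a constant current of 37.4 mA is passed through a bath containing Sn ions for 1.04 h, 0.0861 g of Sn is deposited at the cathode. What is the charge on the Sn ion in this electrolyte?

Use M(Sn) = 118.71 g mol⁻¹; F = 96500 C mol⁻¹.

Q = I·t = 0.03740 A × 3744.0 s = 140.0 C, so n(e⁻) = 140.0/96500 = 0.001451 mol.
n(Sn) deposited = 0.0861 / 118.71 = 0.0007253 mol.
Electrons per atom = n(e⁻)/n(Sn) = 0.001451 / 0.0007253 = 2.00 ≈ 2, so the ion is Sn²⁺.

+2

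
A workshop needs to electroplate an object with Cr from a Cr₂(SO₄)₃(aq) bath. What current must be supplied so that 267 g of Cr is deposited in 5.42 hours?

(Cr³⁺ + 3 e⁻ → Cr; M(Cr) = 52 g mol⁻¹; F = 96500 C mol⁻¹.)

n(Cr) = 267 / 52 = 5.135 mol.
n(e⁻) = 3 × 5.135 = 15.40 mol.
Q = n(e⁻)·F = 15.40 × 96500 = 1486000 C.
I = Q/t = 1486000 / 19512 s = 76.2 A.

76.2 A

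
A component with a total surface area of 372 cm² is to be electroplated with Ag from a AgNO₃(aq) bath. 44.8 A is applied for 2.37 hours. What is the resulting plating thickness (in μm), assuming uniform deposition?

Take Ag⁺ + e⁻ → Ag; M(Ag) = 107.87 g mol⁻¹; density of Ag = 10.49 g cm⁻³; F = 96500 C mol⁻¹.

Q = I·t = 44.80 × 8532.0 = 382200 C; n(e⁻) = 3.961 mol.
n(Ag) = n(e⁻)/1 = 3.961 mol, so m = 3.961 × 107.87 = 427.3 g.
Volume = m/ρ = 427.3 / 10.49 = 40.73 cm³.
Thickness = V/A = 40.73 / 372 = 0.109 cm = 1090 μm.

1090 μm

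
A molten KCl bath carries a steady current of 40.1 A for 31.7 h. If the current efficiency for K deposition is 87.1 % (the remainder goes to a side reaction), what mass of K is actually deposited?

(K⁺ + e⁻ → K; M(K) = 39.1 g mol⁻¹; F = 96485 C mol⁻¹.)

Q = I·t = 40.10 × 114120 = 4576000 C.
n(e⁻) = 4576000/96485 = 47.43 mol; theoretically n(K) = 47.43/1 = 47.43 mol, m_theo = 1854 g.
At 87.1 % efficiency, m_actual = 0.871 × 1854 = 1620 g.

1620 g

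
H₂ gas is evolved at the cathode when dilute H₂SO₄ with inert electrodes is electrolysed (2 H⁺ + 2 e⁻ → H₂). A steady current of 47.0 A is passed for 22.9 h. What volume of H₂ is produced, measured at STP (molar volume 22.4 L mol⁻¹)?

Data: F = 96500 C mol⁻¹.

Q = I·t = 47.00 A × 82440 s = 3875000 C.
n(e⁻) = Q/F = 3875000 / 96500 = 40.15 mol.
2 electrons are transferred per H₂ molecule, so n(H₂) = 40.15 / 2 = 20.08 mol.
V = n × V_m = 20.08 × 22.4 = 450 L.

450 L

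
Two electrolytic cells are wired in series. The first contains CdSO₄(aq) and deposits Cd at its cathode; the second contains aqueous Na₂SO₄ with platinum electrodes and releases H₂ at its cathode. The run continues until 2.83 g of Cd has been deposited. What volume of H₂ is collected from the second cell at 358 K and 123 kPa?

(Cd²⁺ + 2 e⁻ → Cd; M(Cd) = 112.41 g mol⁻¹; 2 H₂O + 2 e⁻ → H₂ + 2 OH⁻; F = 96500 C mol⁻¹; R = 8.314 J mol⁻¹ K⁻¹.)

n(Cd) = 2.83 / 112.41 = 0.02518 mol, so n(e⁻) = 2 × 0.02518 = 0.05035 mol.
The cells are in series, so the same 0.05035 mol of electrons passes through the second cell.
2 H₂O + 2 e⁻ → H₂ + 2 OH⁻ — 2 mol e⁻ per mol H₂, so n(H₂) = 0.05035/2 = 0.02518 mol.
V = nRT/P = (0.02518 × 8.314 × 358) / (123 × 10³) = 6.09 × 10⁻⁴ m³ = 0.609 L.

0.609 L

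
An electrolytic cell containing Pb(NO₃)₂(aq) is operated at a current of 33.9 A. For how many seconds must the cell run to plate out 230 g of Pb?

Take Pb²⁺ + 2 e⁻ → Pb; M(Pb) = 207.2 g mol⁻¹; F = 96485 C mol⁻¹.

6320 s

n(Pb) = m/M = 230 / 207.2 = 1.110 mol.
Each Pb atom requires 2 electrons, so n(e⁻) = 2 × 1.110 = 2.220 mol.
Q = n(e⁻)·F = 2.220 × 96485 = 214200 C.
t = Q/I = 214200 / 33.90 A = 6319 s.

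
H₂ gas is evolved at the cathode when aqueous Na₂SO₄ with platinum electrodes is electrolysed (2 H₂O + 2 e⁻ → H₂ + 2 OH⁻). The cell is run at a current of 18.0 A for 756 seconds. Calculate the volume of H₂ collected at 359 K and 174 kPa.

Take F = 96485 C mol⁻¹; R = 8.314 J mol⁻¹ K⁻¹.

1.21 L

Q = I·t = 18.00 A × 756.00 s = 13610 C.
n(e⁻) = Q/F = 13610 / 96485 = 0.1410 mol.
2 electrons are transferred per H₂ molecule, so n(H₂) = 0.1410 / 2 = 0.07052 mol.
V = nRT/P = (0.07052 × 8.314 × 359) / (174 × 10³ Pa) = 0.00121 m³ = 1.21 L.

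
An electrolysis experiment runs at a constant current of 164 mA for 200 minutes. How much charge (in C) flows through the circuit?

Q = I·t = 0.1640 A × 12000 s = 1970 C.

1970 C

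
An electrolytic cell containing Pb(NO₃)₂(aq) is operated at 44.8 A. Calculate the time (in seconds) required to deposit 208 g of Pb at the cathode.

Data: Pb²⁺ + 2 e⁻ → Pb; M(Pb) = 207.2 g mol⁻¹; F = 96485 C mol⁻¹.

n(Pb) = m/M = 208 / 207.2 = 1.004 mol.
Each Pb atom requires 2 electrons, so n(e⁻) = 2 × 1.004 = 2.008 mol.
Q = n(e⁻)·F = 2.008 × 96485 = 193700 C.
t = Q/I = 193700 / 44.80 A = 4324 s.

4320 s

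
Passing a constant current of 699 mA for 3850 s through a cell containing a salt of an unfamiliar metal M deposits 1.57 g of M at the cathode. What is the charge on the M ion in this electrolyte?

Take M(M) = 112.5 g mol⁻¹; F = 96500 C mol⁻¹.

+2

Q = I·t = 0.6990 A × 3850.0 s = 2691 C, so n(e⁻) = 2691/96500 = 0.02789 mol.
n(M) deposited = 1.57 / 112.5 = 0.01396 mol.
Electrons per atom = n(e⁻)/n(M) = 0.02789 / 0.01396 = 2.00 ≈ 2, so the ion is M²⁺.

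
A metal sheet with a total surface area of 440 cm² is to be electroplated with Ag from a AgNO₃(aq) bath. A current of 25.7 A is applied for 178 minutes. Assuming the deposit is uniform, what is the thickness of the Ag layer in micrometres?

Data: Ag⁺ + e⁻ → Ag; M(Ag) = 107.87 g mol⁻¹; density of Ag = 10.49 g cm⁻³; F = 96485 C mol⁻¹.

Q = I·t = 25.70 × 10680 = 274500 C; n(e⁻) = 2.845 mol.
n(Ag) = n(e⁻)/1 = 2.845 mol, so m = 2.845 × 107.87 = 306.9 g.
Volume = m/ρ = 306.9 / 10.49 = 29.25 cm³.
Thickness = V/A = 29.25 / 440 = 0.0665 cm = 665 μm.

665 μm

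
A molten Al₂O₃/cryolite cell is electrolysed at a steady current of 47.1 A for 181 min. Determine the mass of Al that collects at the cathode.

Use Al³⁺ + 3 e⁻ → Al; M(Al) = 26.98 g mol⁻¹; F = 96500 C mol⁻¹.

Q = I·t = 47.10 A × 10860 s = 511500 C.
n(e⁻) = Q/F = 511500 / 96500 = 5.301 mol.
Al³⁺ + 3 e⁻ → Al, so n(Al) = n(e⁻)/3 = 1.767 mol.
m = n·M = 1.767 × 26.98 = 47.7 g.

47.7 g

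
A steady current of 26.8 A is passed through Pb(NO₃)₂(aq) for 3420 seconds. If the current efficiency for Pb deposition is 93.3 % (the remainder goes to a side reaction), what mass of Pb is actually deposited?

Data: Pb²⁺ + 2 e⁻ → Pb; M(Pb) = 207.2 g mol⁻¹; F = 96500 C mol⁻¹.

91.8 g

Q = I·t = 26.80 × 3420.0 = 91660 C.
n(e⁻) = 91660/96500 = 0.9498 mol; theoretically n(Pb) = 0.9498/2 = 0.4749 mol, m_theo = 98.40 g.
At 93.3 % efficiency, m_actual = 0.933 × 98.40 = 91.8 g.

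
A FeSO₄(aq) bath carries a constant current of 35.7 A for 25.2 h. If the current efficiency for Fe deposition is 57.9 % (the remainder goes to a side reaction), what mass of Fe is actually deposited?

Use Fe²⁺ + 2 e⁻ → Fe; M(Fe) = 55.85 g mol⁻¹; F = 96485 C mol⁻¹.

Q = I·t = 35.70 × 90720 = 3239000 C.
n(e⁻) = 3239000/96485 = 33.57 mol; theoretically n(Fe) = 33.57/2 = 16.78 mol, m_theo = 937.4 g.
At 57.9 % efficiency, m_actual = 0.579 × 937.4 = 543 g.

543 g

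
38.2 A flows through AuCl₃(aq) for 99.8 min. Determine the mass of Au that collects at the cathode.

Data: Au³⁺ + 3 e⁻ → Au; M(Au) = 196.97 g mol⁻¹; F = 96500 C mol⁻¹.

156 g

Q = I·t = 38.20 A × 5988.0 s = 228700 C.
n(e⁻) = Q/F = 228700 / 96500 = 2.370 mol.
Au³⁺ + 3 e⁻ → Au, so n(Au) = n(e⁻)/3 = 0.7901 mol.
m = n·M = 0.7901 × 196.97 = 156 g.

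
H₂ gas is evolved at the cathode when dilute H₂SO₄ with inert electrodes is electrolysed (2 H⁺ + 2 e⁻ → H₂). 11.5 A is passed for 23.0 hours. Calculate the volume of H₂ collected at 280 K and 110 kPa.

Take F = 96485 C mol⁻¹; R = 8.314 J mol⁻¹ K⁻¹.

104 L

Q = I·t = 11.50 A × 82800 s = 952200 C.
n(e⁻) = Q/F = 952200 / 96485 = 9.869 mol.
2 electrons are transferred per H₂ molecule, so n(H₂) = 9.869 / 2 = 4.934 mol.
V = nRT/P = (4.934 × 8.314 × 280) / (110 × 10³ Pa) = 0.104 m³ = 104 L.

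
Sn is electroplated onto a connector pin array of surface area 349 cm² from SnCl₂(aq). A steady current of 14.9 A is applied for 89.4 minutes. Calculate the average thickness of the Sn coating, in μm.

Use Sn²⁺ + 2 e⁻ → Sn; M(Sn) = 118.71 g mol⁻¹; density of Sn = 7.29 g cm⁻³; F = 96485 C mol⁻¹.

193 μm

Q = I·t = 14.90 × 5364.0 = 79920 C; n(e⁻) = 0.8284 mol.
n(Sn) = n(e⁻)/2 = 0.4142 mol, so m = 0.4142 × 118.71 = 49.17 g.
Volume = m/ρ = 49.17 / 7.29 = 6.744 cm³.
Thickness = V/A = 6.744 / 349 = 0.0193 cm = 193 μm.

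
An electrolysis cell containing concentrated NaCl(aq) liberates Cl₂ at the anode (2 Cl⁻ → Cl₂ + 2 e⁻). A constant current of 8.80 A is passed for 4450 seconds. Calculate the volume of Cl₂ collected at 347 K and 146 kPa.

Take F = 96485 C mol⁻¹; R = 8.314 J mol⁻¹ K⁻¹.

4.01 L

Q = I·t = 8.800 A × 4450.0 s = 39160 C.
n(e⁻) = Q/F = 39160 / 96485 = 0.4059 mol.
2 electrons are transferred per Cl₂ molecule, so n(Cl₂) = 0.4059 / 2 = 0.2029 mol.
V = nRT/P = (0.2029 × 8.314 × 347) / (146 × 10³ Pa) = 0.00401 m³ = 4.01 L.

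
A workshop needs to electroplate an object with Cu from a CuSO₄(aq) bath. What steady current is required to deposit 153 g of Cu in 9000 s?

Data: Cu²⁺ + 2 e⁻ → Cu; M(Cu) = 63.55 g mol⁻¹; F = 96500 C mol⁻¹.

51.6 A

n(Cu) = 153 / 63.55 = 2.408 mol.
n(e⁻) = 2 × 2.408 = 4.815 mol.
Q = n(e⁻)·F = 4.815 × 96500 = 464700 C.
I = Q/t = 464700 / 9000.0 s = 51.6 A.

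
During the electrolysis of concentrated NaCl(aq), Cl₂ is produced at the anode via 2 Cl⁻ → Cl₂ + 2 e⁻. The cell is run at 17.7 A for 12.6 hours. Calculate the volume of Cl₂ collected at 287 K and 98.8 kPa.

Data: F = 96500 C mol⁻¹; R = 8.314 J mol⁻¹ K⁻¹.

Q = I·t = 17.70 A × 45360 s = 802900 C.
n(e⁻) = Q/F = 802900 / 96500 = 8.320 mol.
2 electrons are transferred per Cl₂ molecule, so n(Cl₂) = 8.320 / 2 = 4.160 mol.
V = nRT/P = (4.160 × 8.314 × 287) / (98.8 × 10³ Pa) = 0.100 m³ = 100 L.

100 L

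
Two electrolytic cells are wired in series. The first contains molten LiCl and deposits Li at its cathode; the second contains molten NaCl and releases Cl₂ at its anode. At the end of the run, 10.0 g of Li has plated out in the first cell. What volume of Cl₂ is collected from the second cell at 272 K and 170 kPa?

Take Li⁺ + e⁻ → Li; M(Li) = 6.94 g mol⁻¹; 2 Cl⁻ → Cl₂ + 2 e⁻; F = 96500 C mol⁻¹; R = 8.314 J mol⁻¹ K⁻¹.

9.58 L

n(Li) = 10.0 / 6.94 = 1.441 mol, so n(e⁻) = 1 × 1.441 = 1.441 mol.
The cells are in series, so the same 1.441 mol of electrons passes through the second cell.
2 Cl⁻ → Cl₂ + 2 e⁻ — 2 mol e⁻ per mol Cl₂, so n(Cl₂) = 1.441/2 = 0.7205 mol.
V = nRT/P = (0.7205 × 8.314 × 272) / (170 × 10³) = 0.00958 m³ = 9.58 L.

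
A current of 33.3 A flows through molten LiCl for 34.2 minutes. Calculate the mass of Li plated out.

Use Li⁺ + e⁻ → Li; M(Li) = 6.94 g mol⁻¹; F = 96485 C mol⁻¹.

Q = I·t = 33.30 A × 2052.0 s = 68330 C.
n(e⁻) = Q/F = 68330 / 96485 = 0.7082 mol.
Li⁺ + e⁻ → Li, so n(Li) = n(e⁻)/1 = 0.7082 mol.
m = n·M = 0.7082 × 6.94 = 4.91 g.

4.91 g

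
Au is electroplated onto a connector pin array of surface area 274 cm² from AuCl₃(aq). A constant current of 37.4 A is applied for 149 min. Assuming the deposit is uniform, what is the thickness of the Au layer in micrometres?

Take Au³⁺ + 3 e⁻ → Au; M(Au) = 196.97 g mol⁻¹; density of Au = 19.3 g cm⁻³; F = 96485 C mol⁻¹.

430 μm

Q = I·t = 37.40 × 8940.0 = 334400 C; n(e⁻) = 3.465 mol.
n(Au) = n(e⁻)/3 = 1.155 mol, so m = 1.155 × 196.97 = 227.5 g.
Volume = m/ρ = 227.5 / 19.3 = 11.79 cm³.
Thickness = V/A = 11.79 / 274 = 0.0430 cm = 430 μm.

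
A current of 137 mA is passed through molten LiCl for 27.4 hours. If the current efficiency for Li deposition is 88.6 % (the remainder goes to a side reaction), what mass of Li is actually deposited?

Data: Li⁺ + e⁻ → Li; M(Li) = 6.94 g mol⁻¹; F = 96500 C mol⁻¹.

0.861 g

Q = I·t = 0.1370 × 98640 = 13510 C.
n(e⁻) = 13510/96500 = 0.1400 mol; theoretically n(Li) = 0.1400/1 = 0.1400 mol, m_theo = 0.9719 g.
At 88.6 % efficiency, m_actual = 0.886 × 0.9719 = 0.861 g.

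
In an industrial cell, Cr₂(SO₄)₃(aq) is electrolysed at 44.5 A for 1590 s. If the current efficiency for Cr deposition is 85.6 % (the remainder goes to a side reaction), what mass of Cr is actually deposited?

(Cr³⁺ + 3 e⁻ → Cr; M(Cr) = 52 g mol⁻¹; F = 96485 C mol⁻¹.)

Q = I·t = 44.50 × 1590.0 = 70760 C.
n(e⁻) = 70760/96485 = 0.7333 mol; theoretically n(Cr) = 0.7333/3 = 0.2444 mol, m_theo = 12.71 g.
At 85.6 % efficiency, m_actual = 0.856 × 12.71 = 10.9 g.

10.9 g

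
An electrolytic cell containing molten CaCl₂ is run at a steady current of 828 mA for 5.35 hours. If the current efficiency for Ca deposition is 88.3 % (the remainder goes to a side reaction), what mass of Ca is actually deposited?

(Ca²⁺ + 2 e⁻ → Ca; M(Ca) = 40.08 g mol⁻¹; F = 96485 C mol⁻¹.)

Q = I·t = 0.8280 × 19260 = 15950 C.
n(e⁻) = 15950/96485 = 0.1653 mol; theoretically n(Ca) = 0.1653/2 = 0.08264 mol, m_theo = 3.312 g.
At 88.3 % efficiency, m_actual = 0.883 × 3.312 = 2.92 g.

2.92 g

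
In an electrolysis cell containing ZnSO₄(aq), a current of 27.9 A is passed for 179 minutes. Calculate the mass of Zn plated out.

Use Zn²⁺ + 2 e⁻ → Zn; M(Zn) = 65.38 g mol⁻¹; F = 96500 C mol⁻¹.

Q = I·t = 27.90 A × 10740 s = 299600 C.
n(e⁻) = Q/F = 299600 / 96500 = 3.105 mol.
Zn²⁺ + 2 e⁻ → Zn, so n(Zn) = n(e⁻)/2 = 1.553 mol.
m = n·M = 1.553 × 65.38 = 102 g.

102 g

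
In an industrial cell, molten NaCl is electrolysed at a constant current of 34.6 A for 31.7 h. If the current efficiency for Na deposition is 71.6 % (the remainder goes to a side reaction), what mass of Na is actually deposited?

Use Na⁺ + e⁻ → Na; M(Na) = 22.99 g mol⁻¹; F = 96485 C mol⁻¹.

Q = I·t = 34.60 × 114120 = 3949000 C.
n(e⁻) = 3949000/96485 = 40.92 mol; theoretically n(Na) = 40.92/1 = 40.92 mol, m_theo = 940.8 g.
At 71.6 % efficiency, m_actual = 0.716 × 940.8 = 674 g.

674 g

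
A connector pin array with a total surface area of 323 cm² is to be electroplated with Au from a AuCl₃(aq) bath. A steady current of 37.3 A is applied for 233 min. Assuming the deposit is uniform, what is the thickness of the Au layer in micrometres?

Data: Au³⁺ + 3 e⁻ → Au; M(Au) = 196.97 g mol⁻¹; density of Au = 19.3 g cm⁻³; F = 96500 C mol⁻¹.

569 μm

Q = I·t = 37.30 × 13980 = 521500 C; n(e⁻) = 5.404 mol.
n(Au) = n(e⁻)/3 = 1.801 mol, so m = 1.801 × 196.97 = 354.8 g.
Volume = m/ρ = 354.8 / 19.3 = 18.38 cm³.
Thickness = V/A = 18.38 / 323 = 0.0569 cm = 569 μm.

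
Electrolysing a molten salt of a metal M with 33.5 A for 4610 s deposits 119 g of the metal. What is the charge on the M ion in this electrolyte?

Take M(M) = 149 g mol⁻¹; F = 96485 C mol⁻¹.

+2

Q = I·t = 33.50 A × 4610.0 s = 154400 C, so n(e⁻) = 154400/96485 = 1.601 mol.
n(M) deposited = 119 / 149 = 0.7987 mol.
Electrons per atom = n(e⁻)/n(M) = 1.601 / 0.7987 = 2.00 ≈ 2, so the ion is M²⁺.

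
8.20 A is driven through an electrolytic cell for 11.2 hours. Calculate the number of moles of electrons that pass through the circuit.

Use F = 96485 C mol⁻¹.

Q = I·t = 8.200 A × 40320 s = 330600 C.
n(e⁻) = Q/F = 330600 / 96485 = 3.43 mol.

3.43 mol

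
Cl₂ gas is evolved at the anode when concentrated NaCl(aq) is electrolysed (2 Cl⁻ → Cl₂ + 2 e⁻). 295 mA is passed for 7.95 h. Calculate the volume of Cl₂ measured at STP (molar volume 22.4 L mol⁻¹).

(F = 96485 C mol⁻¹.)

Q = I·t = 0.2950 A × 28620 s = 8443 C.
n(e⁻) = Q/F = 8443 / 96485 = 0.08750 mol.
2 electrons are transferred per Cl₂ molecule, so n(Cl₂) = 0.08750 / 2 = 0.04375 mol.
V = n × V_m = 0.04375 × 22.4 = 0.980 L.

0.980 L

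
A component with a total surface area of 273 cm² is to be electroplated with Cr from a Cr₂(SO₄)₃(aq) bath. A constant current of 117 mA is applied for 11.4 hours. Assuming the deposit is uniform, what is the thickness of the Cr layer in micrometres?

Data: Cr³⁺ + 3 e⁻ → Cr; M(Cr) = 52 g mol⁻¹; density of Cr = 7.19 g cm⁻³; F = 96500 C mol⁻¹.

4.39 μm

Q = I·t = 0.1170 × 41040 = 4802 C; n(e⁻) = 0.04976 mol.
n(Cr) = n(e⁻)/3 = 0.01659 mol, so m = 0.01659 × 52 = 0.8625 g.
Volume = m/ρ = 0.8625 / 7.19 = 0.1200 cm³.
Thickness = V/A = 0.1200 / 273 = 4.39 × 10⁻⁴ cm = 4.39 μm.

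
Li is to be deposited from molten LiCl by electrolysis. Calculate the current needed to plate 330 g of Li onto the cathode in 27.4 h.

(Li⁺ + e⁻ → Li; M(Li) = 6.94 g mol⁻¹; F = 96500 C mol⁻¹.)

n(Li) = 330 / 6.94 = 47.55 mol.
n(e⁻) = 1 × 47.55 = 47.55 mol.
Q = n(e⁻)·F = 47.55 × 96500 = 4589000 C.
I = Q/t = 4589000 / 98640 s = 46.5 A.

46.5 A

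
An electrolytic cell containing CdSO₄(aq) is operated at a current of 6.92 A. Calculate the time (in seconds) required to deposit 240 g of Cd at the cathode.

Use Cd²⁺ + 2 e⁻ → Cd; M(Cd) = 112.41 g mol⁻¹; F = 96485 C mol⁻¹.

59500 s

n(Cd) = m/M = 240 / 112.41 = 2.135 mol.
Each Cd atom requires 2 electrons, so n(e⁻) = 2 × 2.135 = 4.270 mol.
Q = n(e⁻)·F = 4.270 × 96485 = 412000 C.
t = Q/I = 412000 / 6.920 A = 59540 s.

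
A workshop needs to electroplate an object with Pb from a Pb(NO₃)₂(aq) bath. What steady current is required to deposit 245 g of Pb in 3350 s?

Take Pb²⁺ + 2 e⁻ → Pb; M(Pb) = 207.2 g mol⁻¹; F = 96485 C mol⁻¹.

n(Pb) = 245 / 207.2 = 1.182 mol.
n(e⁻) = 2 × 1.182 = 2.365 mol.
Q = n(e⁻)·F = 2.365 × 96485 = 228200 C.
I = Q/t = 228200 / 3350.0 s = 68.1 A.

68.1 A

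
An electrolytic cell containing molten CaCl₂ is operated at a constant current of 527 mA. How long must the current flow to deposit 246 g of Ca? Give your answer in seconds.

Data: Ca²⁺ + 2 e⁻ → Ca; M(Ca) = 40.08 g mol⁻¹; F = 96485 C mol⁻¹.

n(Ca) = m/M = 246 / 40.08 = 6.138 mol.
Each Ca atom requires 2 electrons, so n(e⁻) = 2 × 6.138 = 12.28 mol.
Q = n(e⁻)·F = 12.28 × 96485 = 1184000 C.
t = Q/I = 1184000 / 0.5270 A = 2247000 s.

2.25 × 10⁶ s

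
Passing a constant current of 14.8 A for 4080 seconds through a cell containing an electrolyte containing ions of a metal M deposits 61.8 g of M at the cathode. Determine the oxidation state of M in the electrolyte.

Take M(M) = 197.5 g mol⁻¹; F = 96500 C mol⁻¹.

Q = I·t = 14.80 A × 4080.0 s = 60380 C, so n(e⁻) = 60380/96500 = 0.6257 mol.
n(M) deposited = 61.8 / 197.5 = 0.3129 mol.
Electrons per atom = n(e⁻)/n(M) = 0.6257 / 0.3129 = 2.00 ≈ 2, so the ion is M²⁺.

+2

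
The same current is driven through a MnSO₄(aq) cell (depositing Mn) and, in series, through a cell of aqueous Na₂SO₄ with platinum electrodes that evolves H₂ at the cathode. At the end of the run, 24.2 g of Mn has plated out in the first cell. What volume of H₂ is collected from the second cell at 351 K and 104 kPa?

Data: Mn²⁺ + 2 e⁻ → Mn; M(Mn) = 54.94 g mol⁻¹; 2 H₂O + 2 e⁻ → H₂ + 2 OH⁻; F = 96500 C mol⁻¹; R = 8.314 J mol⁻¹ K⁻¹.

12.4 L

n(Mn) = 24.2 / 54.94 = 0.4405 mol, so n(e⁻) = 2 × 0.4405 = 0.8810 mol.
The cells are in series, so the same 0.8810 mol of electrons passes through the second cell.
2 H₂O + 2 e⁻ → H₂ + 2 OH⁻ — 2 mol e⁻ per mol H₂, so n(H₂) = 0.8810/2 = 0.4405 mol.
V = nRT/P = (0.4405 × 8.314 × 351) / (104 × 10³) = 0.0124 m³ = 12.4 L.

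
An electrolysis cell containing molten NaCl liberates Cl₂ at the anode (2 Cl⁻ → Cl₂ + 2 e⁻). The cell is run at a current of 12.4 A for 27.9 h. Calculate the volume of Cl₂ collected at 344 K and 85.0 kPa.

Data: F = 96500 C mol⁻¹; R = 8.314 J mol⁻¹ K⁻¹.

Q = I·t = 12.40 A × 100440 s = 1245000 C.
n(e⁻) = Q/F = 1245000 / 96500 = 12.91 mol.
2 electrons are transferred per Cl₂ molecule, so n(Cl₂) = 12.91 / 2 = 6.453 mol.
V = nRT/P = (6.453 × 8.314 × 344) / (85.0 × 10³ Pa) = 0.217 m³ = 217 L.

217 L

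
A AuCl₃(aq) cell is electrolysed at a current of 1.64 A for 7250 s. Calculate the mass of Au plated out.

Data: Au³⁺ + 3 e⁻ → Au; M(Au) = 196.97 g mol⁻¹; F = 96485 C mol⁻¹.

8.09 g

Q = I·t = 1.640 A × 7250.0 s = 11890 C.
n(e⁻) = Q/F = 11890 / 96485 = 0.1232 mol.
Au³⁺ + 3 e⁻ → Au, so n(Au) = n(e⁻)/3 = 0.04108 mol.
m = n·M = 0.04108 × 196.97 = 8.09 g.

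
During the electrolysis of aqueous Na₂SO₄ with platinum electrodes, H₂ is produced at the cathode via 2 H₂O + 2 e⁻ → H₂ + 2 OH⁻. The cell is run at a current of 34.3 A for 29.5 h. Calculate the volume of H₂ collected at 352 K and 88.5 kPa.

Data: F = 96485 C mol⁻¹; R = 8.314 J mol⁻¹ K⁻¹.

Q = I·t = 34.30 A × 106200 s = 3643000 C.
n(e⁻) = Q/F = 3643000 / 96485 = 37.75 mol.
2 electrons are transferred per H₂ molecule, so n(H₂) = 37.75 / 2 = 18.88 mol.
V = nRT/P = (18.88 × 8.314 × 352) / (88.5 × 10³ Pa) = 0.624 m³ = 624 L.

624 L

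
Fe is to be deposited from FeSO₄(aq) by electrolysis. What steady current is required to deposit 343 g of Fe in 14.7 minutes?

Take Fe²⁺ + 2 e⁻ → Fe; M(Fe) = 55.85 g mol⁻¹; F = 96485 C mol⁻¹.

n(Fe) = 343 / 55.85 = 6.141 mol.
n(e⁻) = 2 × 6.141 = 12.28 mol.
Q = n(e⁻)·F = 12.28 × 96485 = 1185000 C.
I = Q/t = 1185000 / 882.00 s = 1340 A.

1340 A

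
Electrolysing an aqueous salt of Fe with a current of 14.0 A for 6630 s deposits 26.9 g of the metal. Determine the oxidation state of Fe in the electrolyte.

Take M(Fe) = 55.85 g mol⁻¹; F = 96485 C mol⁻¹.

+2

Q = I·t = 14.00 A × 6630.0 s = 92820 C, so n(e⁻) = 92820/96485 = 0.9620 mol.
n(Fe) deposited = 26.9 / 55.85 = 0.4816 mol.
Electrons per atom = n(e⁻)/n(Fe) = 0.9620 / 0.4816 = 2.00 ≈ 2, so the ion is Fe²⁺.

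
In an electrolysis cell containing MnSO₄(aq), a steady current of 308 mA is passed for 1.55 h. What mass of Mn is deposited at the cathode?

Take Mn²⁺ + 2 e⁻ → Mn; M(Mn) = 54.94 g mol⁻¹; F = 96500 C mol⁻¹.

0.489 g

Q = I·t = 0.3080 A × 5580.0 s = 1719 C.
n(e⁻) = Q/F = 1719 / 96500 = 0.01781 mol.
Mn²⁺ + 2 e⁻ → Mn, so n(Mn) = n(e⁻)/2 = 0.008905 mol.
m = n·M = 0.008905 × 54.94 = 0.489 g.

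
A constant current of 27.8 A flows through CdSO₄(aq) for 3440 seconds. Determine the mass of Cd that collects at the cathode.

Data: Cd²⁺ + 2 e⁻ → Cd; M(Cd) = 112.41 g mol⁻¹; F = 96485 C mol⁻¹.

Q = I·t = 27.80 A × 3440.0 s = 95630 C.
n(e⁻) = Q/F = 95630 / 96485 = 0.9912 mol.
Cd²⁺ + 2 e⁻ → Cd, so n(Cd) = n(e⁻)/2 = 0.4956 mol.
m = n·M = 0.4956 × 112.41 = 55.7 g.

55.7 g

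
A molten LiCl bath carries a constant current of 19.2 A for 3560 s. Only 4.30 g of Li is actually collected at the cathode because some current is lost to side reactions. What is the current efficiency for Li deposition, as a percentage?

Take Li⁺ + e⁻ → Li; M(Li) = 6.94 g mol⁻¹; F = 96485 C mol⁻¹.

87.5 %

Q = I·t = 19.20 × 3560.0 = 68350 C; n(e⁻) = 68350/96485 = 0.7084 mol.
Theoretical n(Li) = n(e⁻)/1 = 0.7084 mol, i.e. m_theo = 0.7084 × 6.94 = 4.916 g.
Efficiency = m_actual / m_theo = 4.30 / 4.916 = 87.5 %.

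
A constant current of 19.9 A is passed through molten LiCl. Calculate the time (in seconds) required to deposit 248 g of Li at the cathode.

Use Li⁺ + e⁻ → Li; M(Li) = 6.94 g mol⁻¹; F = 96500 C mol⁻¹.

n(Li) = m/M = 248 / 6.94 = 35.73 mol.
Each Li atom requires 1 electron, so n(e⁻) = 1 × 35.73 = 35.73 mol.
Q = n(e⁻)·F = 35.73 × 96500 = 3448000 C.
t = Q/I = 3448000 / 19.90 A = 173300 s.

1.73 × 10⁵ s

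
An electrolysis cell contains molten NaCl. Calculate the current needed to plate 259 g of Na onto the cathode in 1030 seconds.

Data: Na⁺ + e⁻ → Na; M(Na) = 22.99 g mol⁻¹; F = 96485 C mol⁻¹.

1060 A

n(Na) = 259 / 22.99 = 11.27 mol.
n(e⁻) = 1 × 11.27 = 11.27 mol.
Q = n(e⁻)·F = 11.27 × 96485 = 1087000 C.
I = Q/t = 1087000 / 1030.0 s = 1060 A.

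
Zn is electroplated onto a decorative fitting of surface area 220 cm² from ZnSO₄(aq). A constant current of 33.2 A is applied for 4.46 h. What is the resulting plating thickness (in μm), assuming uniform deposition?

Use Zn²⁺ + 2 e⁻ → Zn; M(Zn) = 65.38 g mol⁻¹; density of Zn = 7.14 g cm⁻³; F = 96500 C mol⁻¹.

1150 μm

Q = I·t = 33.20 × 16056 = 533100 C; n(e⁻) = 5.524 mol.
n(Zn) = n(e⁻)/2 = 2.762 mol, so m = 2.762 × 65.38 = 180.6 g.
Volume = m/ρ = 180.6 / 7.14 = 25.29 cm³.
Thickness = V/A = 25.29 / 220 = 0.115 cm = 1150 μm.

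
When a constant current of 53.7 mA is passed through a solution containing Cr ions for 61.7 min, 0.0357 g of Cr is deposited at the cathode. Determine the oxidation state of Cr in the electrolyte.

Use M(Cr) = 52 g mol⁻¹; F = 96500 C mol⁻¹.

Q = I·t = 0.05370 A × 3702.0 s = 198.8 C, so n(e⁻) = 198.8/96500 = 0.002060 mol.
n(Cr) deposited = 0.0357 / 52 = 0.0006865 mol.
Electrons per atom = n(e⁻)/n(Cr) = 0.002060 / 0.0006865 = 3.00 ≈ 3, so the ion is Cr³⁺.

+3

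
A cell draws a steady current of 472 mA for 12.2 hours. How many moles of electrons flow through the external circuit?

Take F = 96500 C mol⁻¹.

0.215 mol

Q = I·t = 0.4720 A × 43920 s = 20730 C.
n(e⁻) = Q/F = 20730 / 96500 = 0.215 mol.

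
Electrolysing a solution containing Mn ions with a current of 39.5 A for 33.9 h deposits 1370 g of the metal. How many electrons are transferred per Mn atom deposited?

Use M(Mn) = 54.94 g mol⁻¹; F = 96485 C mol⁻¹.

2

Q = I·t = 39.50 A × 122040 s = 4821000 C, so n(e⁻) = 4821000/96485 = 49.96 mol.
n(Mn) deposited = 1370 / 54.94 = 24.94 mol.
Electrons per atom = n(e⁻)/n(Mn) = 49.96 / 24.94 = 2.00 ≈ 2, so the ion is Mn²⁺.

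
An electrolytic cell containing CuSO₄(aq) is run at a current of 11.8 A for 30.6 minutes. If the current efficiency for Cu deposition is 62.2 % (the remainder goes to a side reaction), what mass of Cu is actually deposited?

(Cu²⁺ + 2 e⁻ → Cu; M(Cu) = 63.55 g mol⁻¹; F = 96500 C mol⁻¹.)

Q = I·t = 11.80 × 1836.0 = 21660 C.
n(e⁻) = 21660/96500 = 0.2245 mol; theoretically n(Cu) = 0.2245/2 = 0.1123 mol, m_theo = 7.134 g.
At 62.2 % efficiency, m_actual = 0.622 × 7.134 = 4.44 g.

4.44 g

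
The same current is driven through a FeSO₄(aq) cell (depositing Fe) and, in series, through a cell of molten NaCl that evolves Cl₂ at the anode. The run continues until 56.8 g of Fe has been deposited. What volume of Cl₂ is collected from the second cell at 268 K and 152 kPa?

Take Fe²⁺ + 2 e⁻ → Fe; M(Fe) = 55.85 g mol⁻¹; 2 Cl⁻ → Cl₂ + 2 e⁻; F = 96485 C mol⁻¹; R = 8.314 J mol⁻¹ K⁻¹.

14.9 L

n(Fe) = 56.8 / 55.85 = 1.017 mol, so n(e⁻) = 2 × 1.017 = 2.034 mol.
The cells are in series, so the same 2.034 mol of electrons passes through the second cell.
2 Cl⁻ → Cl₂ + 2 e⁻ — 2 mol e⁻ per mol Cl₂, so n(Cl₂) = 2.034/2 = 1.017 mol.
V = nRT/P = (1.017 × 8.314 × 268) / (152 × 10³) = 0.0149 m³ = 14.9 L.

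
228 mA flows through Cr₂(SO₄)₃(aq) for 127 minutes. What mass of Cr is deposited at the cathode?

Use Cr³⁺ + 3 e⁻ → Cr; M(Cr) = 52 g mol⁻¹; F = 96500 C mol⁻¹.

0.312 g

Q = I·t = 0.2280 A × 7620.0 s = 1737 C.
n(e⁻) = Q/F = 1737 / 96500 = 0.01800 mol.
Cr³⁺ + 3 e⁻ → Cr, so n(Cr) = n(e⁻)/3 = 0.006001 mol.
m = n·M = 0.006001 × 52 = 0.312 g.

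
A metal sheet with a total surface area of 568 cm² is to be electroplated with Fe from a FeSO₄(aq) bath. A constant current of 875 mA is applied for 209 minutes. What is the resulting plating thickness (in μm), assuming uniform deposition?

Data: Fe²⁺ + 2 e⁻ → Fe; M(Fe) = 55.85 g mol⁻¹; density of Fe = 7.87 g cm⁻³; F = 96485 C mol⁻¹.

Q = I·t = 0.8750 × 12540 = 10970 C; n(e⁻) = 0.1137 mol.
n(Fe) = n(e⁻)/2 = 0.05686 mol, so m = 0.05686 × 55.85 = 3.176 g.
Volume = m/ρ = 3.176 / 7.87 = 0.4035 cm³.
Thickness = V/A = 0.4035 / 568 = 7.10 × 10⁻⁴ cm = 7.10 μm.

7.10 μm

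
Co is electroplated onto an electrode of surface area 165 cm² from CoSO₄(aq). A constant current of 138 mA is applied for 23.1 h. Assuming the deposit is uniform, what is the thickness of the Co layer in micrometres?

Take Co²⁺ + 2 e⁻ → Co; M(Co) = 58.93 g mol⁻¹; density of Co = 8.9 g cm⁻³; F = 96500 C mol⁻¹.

23.9 μm

Q = I·t = 0.1380 × 83160 = 11480 C; n(e⁻) = 0.1189 mol.
n(Co) = n(e⁻)/2 = 0.05946 mol, so m = 0.05946 × 58.93 = 3.504 g.
Volume = m/ρ = 3.504 / 8.9 = 0.3937 cm³.
Thickness = V/A = 0.3937 / 165 = 0.00239 cm = 23.9 μm.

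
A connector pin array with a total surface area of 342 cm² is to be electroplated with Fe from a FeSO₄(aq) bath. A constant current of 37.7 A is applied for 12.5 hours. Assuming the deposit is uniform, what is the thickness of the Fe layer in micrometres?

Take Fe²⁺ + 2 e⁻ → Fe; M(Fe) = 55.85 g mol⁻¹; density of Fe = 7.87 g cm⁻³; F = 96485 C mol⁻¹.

1820 μm

Q = I·t = 37.70 × 45000 = 1697000 C; n(e⁻) = 17.58 mol.
n(Fe) = n(e⁻)/2 = 8.792 mol, so m = 8.792 × 55.85 = 491.0 g.
Volume = m/ρ = 491.0 / 7.87 = 62.39 cm³.
Thickness = V/A = 62.39 / 342 = 0.182 cm = 1820 μm.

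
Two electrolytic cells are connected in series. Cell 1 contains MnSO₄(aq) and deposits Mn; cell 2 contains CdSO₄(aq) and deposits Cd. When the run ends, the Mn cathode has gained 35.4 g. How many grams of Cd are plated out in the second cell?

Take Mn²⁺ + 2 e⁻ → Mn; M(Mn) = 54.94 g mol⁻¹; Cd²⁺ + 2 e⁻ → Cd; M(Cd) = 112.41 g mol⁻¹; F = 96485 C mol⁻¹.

72.4 g

n(Mn) = 35.4 / 54.94 = 0.6443 mol.
Since Mn²⁺ + 2 e⁻ → Mn, n(e⁻) passed = 2 × 0.6443 = 1.289 mol.
Cells in series carry the same charge, so the same 1.289 mol of electrons passes through cell 2.
Cd²⁺ + 2 e⁻ → Cd, so n(Cd) = 1.289 / 2 = 0.6443 mol.
m(Cd) = 0.6443 × 112.41 = 72.4 g.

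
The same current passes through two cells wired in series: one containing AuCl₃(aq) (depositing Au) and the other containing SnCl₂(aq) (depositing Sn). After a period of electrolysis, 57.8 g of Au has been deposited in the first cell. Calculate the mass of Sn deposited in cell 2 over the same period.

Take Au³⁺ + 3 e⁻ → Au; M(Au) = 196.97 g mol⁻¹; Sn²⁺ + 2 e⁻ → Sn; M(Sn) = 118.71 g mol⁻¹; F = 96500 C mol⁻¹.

n(Au) = 57.8 / 196.97 = 0.2934 mol.
Since Au³⁺ + 3 e⁻ → Au, n(e⁻) passed = 3 × 0.2934 = 0.8803 mol.
Cells in series carry the same charge, so the same 0.8803 mol of electrons passes through cell 2.
Sn²⁺ + 2 e⁻ → Sn, so n(Sn) = 0.8803 / 2 = 0.4402 mol.
m(Sn) = 0.4402 × 118.71 = 52.3 g.

52.3 g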